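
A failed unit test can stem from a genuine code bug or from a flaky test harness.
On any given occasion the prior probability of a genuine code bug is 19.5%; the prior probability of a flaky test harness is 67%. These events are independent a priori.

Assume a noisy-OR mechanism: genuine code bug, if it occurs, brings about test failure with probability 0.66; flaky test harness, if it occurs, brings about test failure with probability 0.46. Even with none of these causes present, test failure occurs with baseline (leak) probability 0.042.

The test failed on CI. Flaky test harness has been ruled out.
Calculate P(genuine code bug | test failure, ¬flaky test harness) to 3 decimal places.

P(genuine code bug | test failure, ¬flaky test harness) ≈ 0.795

Under noisy-OR, P(test failure | causes) = 1 − (1−0.042)·∏(1−qᵢ) over the active causes.
Numerator (weight on configurations with genuine code bug): 0.67428*0.195 = 0.131485
The normalizing constant is 0.042*0.805 + 0.67428*0.195 = 0.165295
Posterior = 0.131485 / 0.165295 ≈ 0.795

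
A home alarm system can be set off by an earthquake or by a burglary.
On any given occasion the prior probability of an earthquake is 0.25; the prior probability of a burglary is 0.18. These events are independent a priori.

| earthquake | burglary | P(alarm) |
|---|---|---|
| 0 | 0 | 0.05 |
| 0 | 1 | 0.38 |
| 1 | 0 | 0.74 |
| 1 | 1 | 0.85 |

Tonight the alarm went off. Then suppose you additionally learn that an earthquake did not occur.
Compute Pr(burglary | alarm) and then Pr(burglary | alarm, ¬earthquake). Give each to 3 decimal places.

Pr(burglary | alarm) ≈ 0.329; Pr(burglary | alarm, ¬earthquake) ≈ 0.625

For the numerator, keep only burglary=true terms: 0.051300 + 0.038250 = 0.089550
Denominator P(alarm): 0.05·0.75·0.82 + 0.38·0.75·0.18 + 0.74·0.25·0.82 + 0.85·0.25·0.18 = 0.272000
Posterior = 0.089550 / 0.272000 ≈ 0.329

With the extra evidence:
Enumerate both values of burglary and weight by the priors:
  P(alarm | ¬earthquake) = 0.05·0.82 + 0.38·0.18
        = 0.041000 + 0.068400 = 0.109400
The terms with burglary present sum to 0.068400, so
  P(burglary | alarm, ¬earthquake) = 0.068400 / 0.109400 ≈ 0.625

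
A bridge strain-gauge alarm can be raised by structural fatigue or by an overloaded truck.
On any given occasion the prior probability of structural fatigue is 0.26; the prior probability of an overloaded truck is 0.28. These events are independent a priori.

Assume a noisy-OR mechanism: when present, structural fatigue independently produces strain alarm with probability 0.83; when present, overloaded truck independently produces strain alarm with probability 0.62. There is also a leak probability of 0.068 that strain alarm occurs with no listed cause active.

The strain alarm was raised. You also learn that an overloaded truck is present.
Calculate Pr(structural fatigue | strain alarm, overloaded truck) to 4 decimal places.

Under noisy-OR, P(strain alarm | causes) = 1 − (1−0.068)·∏(1−qᵢ) over the active causes.
Weight on structural fatigue=true, given the evidence: 0.939793×0.26 = 0.244346
Denominator P(strain alarm | overloaded truck): 0.64584×0.74 + 0.939793×0.26 = 0.722268
Posterior = 0.244346 / 0.722268 ≈ 0.3383

Pr(structural fatigue | strain alarm, overloaded truck) ≈ 0.3383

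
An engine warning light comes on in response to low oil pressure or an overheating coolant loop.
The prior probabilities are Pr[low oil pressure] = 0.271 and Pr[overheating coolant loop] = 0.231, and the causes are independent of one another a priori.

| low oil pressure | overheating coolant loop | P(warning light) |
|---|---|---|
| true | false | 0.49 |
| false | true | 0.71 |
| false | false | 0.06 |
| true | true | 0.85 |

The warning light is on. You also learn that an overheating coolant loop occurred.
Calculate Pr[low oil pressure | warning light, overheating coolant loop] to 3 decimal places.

Pr[low oil pressure | warning light, overheating coolant loop] ≈ 0.308

P(warning light | overheating coolant loop) = 0.71*0.729 + 0.85*0.271 = 0.517590 + 0.230350 = 0.747940
The low oil pressure-present share is 0.85*0.271 = 0.230350.
P(low oil pressure | warning light, overheating coolant loop) = 0.230350 / 0.747940 ≈ 0.308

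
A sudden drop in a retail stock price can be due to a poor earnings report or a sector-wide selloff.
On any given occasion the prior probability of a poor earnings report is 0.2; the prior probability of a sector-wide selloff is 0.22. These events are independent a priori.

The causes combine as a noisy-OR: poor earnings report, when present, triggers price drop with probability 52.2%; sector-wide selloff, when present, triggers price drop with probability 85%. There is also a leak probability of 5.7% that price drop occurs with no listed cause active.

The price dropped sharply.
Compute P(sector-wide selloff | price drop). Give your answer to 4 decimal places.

Under noisy-OR, P(price drop | causes) = 1 − (1−0.057)·∏(1−qᵢ) over the active causes.
P(price drop) = 0.057*0.8*0.78 + 0.85855*0.8*0.22 + 0.549246*0.2*0.78 + 0.932387*0.2*0.22 = 0.035568 + 0.151105 + 0.085682 + 0.041025 = 0.313380
Of this, 0.192130 comes from 0.151105 + 0.041025 (the sector-wide selloff=true cases).
P(sector-wide selloff | price drop) = 0.192130 / 0.313380 ≈ 0.6131

P(sector-wide selloff | price drop) ≈ 0.6131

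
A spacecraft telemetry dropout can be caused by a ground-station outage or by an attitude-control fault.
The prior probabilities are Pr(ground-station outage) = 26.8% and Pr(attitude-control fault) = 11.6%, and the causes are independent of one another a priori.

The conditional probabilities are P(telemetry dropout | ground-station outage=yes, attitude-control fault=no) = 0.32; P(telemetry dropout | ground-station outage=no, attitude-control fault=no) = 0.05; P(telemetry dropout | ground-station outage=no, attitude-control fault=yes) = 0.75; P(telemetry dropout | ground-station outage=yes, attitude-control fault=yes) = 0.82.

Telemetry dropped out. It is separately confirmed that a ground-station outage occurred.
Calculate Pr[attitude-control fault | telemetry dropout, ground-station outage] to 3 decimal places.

For the numerator, keep only attitude-control fault=true terms: 0.82·0.116 = 0.095120
Normalizer over all consistent configurations: 0.32·0.884 + 0.82·0.116 = 0.378000
P(attitude-control fault | telemetry dropout, ground-station outage) = 0.095120/0.378000 ≈ 0.252

Pr[attitude-control fault | telemetry dropout, ground-station outage] ≈ 0.252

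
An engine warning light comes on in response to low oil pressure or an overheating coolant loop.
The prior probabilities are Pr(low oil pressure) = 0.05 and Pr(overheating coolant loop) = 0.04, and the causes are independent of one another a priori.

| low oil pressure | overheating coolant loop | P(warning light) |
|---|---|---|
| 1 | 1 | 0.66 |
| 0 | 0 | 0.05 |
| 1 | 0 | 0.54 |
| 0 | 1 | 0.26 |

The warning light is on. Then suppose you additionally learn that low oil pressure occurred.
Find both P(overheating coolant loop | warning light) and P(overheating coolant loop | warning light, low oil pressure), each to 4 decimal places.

Weight on overheating coolant loop=true, given the evidence: 0.009880 + 0.001320 = 0.011200
Normalizer over all consistent configurations: 0.05×0.95×0.96 + 0.26×0.95×0.04 + 0.54×0.05×0.96 + 0.66×0.05×0.04 = 0.082720
Posterior = 0.011200 / 0.082720 ≈ 0.1354

With the extra evidence:
For the numerator, keep only overheating coolant loop=true terms: 0.66·0.04 = 0.026400
The normalizing constant is 0.54·0.96 + 0.66·0.04 = 0.544800
P(overheating coolant loop | warning light, low oil pressure) = 0.026400/0.544800 ≈ 0.0485
— low oil pressure explains away the evidence for overheating coolant loop.

P(overheating coolant loop | warning light) ≈ 0.1354; P(overheating coolant loop | warning light, low oil pressure) ≈ 0.0485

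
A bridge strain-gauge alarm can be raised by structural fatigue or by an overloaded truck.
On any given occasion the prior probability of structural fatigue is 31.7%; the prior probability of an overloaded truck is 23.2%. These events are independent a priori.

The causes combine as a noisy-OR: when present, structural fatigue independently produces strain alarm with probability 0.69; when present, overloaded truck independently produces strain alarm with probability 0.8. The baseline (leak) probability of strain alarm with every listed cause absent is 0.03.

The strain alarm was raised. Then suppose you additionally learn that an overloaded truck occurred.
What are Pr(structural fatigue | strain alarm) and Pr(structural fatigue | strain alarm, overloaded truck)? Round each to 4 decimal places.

Under noisy-OR, P(strain alarm | causes) = 1 − (1−0.03)·∏(1−qᵢ) over the active causes.
P(strain alarm) = 0.03*0.683*0.768 + 0.806*0.683*0.232 + 0.6993*0.317*0.768 + 0.93986*0.317*0.232 = 0.015736 + 0.127716 + 0.170249 + 0.069121 = 0.382822
Of this, 0.239370 comes from 0.170249 + 0.069121 (the structural fatigue=true cases).
So P(structural fatigue | strain alarm) = 0.239370/0.382822 ≈ 0.6253.

Now also conditioning on overloaded truck=true:
Weight on structural fatigue=true, given the evidence: 0.93986*0.317 = 0.297936
The normalizing constant is 0.806*0.683 + 0.93986*0.317 = 0.848434
P(structural fatigue | strain alarm, overloaded truck) = 0.297936/0.848434 ≈ 0.3512

Pr(structural fatigue | strain alarm) ≈ 0.6253; Pr(structural fatigue | strain alarm, overloaded truck) ≈ 0.3512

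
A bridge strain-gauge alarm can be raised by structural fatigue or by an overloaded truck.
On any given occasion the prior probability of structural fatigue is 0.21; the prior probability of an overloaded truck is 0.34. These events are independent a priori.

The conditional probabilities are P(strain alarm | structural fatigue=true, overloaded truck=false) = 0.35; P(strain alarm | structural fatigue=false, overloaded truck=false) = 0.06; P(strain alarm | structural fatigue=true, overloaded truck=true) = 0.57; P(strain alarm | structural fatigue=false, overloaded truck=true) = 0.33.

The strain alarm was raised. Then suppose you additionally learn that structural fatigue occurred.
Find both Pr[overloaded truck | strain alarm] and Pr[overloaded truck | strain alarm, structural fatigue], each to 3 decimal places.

Sum P(strain alarm|·) weighted by the priors over the 4 (structural fatigue, overloaded truck) configurations:
  P(strain alarm) = 0.06·0.79·0.66 + 0.33·0.79·0.34 + 0.35·0.21·0.66 + 0.57·0.21·0.34
        = 0.031284 + 0.088638 + 0.048510 + 0.040698 = 0.209130
Configurations with overloaded truck contribute 0.129336, so
  P(overloaded truck | strain alarm) = 0.129336 / 0.209130 ≈ 0.618

With the extra evidence:
Sum P(strain alarm|·) weighted by the priors over both values of overloaded truck:
  P(strain alarm | structural fatigue) = 0.35*0.66 + 0.57*0.34
        = 0.231000 + 0.193800 = 0.424800
Keeping only the overloaded truck-present terms gives 0.193800, so
  P(overloaded truck | strain alarm, structural fatigue) = 0.193800 / 0.424800 ≈ 0.456
This is intercausal reasoning (explaining away): once structural fatigue accounts for the strain alarm, overloaded truck becomes less likely.

Pr[overloaded truck | strain alarm] ≈ 0.618; Pr[overloaded truck | strain alarm, structural fatigue] ≈ 0.456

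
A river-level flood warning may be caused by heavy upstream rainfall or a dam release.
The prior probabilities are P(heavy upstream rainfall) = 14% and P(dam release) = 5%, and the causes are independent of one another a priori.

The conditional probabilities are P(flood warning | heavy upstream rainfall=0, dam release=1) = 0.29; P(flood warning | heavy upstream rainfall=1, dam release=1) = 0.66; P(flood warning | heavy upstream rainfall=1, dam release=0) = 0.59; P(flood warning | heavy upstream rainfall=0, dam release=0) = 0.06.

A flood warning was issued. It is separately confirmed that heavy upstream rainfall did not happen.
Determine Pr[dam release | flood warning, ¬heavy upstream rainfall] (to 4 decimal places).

Pr[dam release | flood warning, ¬heavy upstream rainfall] ≈ 0.2028

Weight on dam release=true, given the evidence: 0.29*0.05 = 0.014500
Denominator P(flood warning | ¬heavy upstream rainfall): 0.06*0.95 + 0.29*0.05 = 0.071500
Posterior = 0.014500 / 0.071500 ≈ 0.2028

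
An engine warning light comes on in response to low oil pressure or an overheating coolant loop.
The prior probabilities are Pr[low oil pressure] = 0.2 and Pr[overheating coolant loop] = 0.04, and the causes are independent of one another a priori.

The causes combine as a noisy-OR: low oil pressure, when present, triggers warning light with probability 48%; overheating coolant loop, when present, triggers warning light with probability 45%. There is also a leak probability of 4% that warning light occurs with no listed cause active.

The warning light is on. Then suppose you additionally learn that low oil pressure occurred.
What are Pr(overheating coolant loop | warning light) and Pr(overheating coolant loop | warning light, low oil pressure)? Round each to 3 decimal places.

Under noisy-OR, P(warning light | causes) = 1 − (1−0.04)·∏(1−qᵢ) over the active causes.
By total probability over the 4 (low oil pressure, overheating coolant loop) configurations:
  P(warning light) = 0.04×0.8×0.96 + 0.472×0.8×0.04 + 0.5008×0.2×0.96 + 0.72544×0.2×0.04
        = 0.030720 + 0.015104 + 0.096154 + 0.005804 = 0.147782
Configurations with overheating coolant loop contribute 0.020908, so
  P(overheating coolant loop | warning light) = 0.020908 / 0.147782 ≈ 0.141

Now condition on the additional information:
P(warning light | low oil pressure) = 0.5008×0.96 + 0.72544×0.04 = 0.480768 + 0.029018 = 0.509786
Restricting to configurations with overheating coolant loop present: 0.72544×0.04 = 0.029018.
So P(overheating coolant loop | warning light, low oil pressure) = 0.029018/0.509786 ≈ 0.057.

Pr(overheating coolant loop | warning light) ≈ 0.141; Pr(overheating coolant loop | warning light, low oil pressure) ≈ 0.057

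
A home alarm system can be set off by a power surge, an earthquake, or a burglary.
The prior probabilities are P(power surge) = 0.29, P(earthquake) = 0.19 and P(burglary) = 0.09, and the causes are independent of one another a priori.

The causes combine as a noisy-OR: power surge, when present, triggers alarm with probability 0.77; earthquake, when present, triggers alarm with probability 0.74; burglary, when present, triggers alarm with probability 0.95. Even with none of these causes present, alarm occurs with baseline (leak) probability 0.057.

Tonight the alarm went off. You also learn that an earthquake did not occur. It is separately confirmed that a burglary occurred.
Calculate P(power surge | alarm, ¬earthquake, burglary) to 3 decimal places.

P(power surge | alarm, ¬earthquake, burglary) ≈ 0.298

Under noisy-OR, P(alarm | causes) = 1 − (1−0.057)·∏(1−qᵢ) over the active causes.
By total probability over both values of power surge:
  P(alarm | ¬earthquake, burglary) = 0.95285*0.71 + 0.989155*0.29
        = 0.676523 + 0.286855 = 0.963378
Configurations with power surge contribute 0.286855, so
  P(power surge | alarm, ¬earthquake, burglary) = 0.286855 / 0.963378 ≈ 0.298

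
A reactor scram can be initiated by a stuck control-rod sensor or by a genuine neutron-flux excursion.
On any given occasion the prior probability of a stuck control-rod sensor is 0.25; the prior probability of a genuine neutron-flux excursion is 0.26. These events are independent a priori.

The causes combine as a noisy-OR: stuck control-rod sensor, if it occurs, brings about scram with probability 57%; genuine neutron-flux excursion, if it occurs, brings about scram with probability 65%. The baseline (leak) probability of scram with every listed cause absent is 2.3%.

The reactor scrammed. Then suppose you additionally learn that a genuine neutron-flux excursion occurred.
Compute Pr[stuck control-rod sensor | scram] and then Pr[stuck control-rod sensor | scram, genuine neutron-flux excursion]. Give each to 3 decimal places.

Under noisy-OR, P(scram | causes) = 1 − (1−0.023)·∏(1−qᵢ) over the active causes.
P(scram) = 0.023*0.75*0.74 + 0.65805*0.75*0.26 + 0.57989*0.25*0.74 + 0.852961*0.25*0.26 = 0.012765 + 0.128320 + 0.107280 + 0.055442 = 0.303807
Restricting to configurations with stuck control-rod sensor present: 0.107280 + 0.055442 = 0.162722.
Hence the posterior is 0.162722/0.303807 ≈ 0.536.

With the extra evidence:
For the numerator, keep only stuck control-rod sensor=true terms: 0.852961×0.25 = 0.213240
The normalizing constant is 0.65805×0.75 + 0.852961×0.25 = 0.706778
Posterior = 0.213240 / 0.706778 ≈ 0.302

Pr[stuck control-rod sensor | scram] ≈ 0.536; Pr[stuck control-rod sensor | scram, genuine neutron-flux excursion] ≈ 0.302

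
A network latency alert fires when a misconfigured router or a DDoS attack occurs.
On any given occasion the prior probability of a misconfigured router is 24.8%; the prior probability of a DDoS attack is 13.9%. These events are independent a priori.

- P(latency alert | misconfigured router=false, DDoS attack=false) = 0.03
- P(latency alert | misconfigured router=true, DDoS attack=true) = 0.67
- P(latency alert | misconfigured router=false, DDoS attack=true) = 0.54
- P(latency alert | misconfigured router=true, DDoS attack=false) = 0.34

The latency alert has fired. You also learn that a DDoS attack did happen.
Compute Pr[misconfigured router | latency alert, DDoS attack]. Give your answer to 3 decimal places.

P(latency alert | DDoS attack) = 0.54×0.752 + 0.67×0.248 = 0.406080 + 0.166160 = 0.572240
Restricting to configurations with misconfigured router present: 0.67×0.248 = 0.166160.
P(misconfigured router | latency alert, DDoS attack) = 0.166160 / 0.572240 ≈ 0.290

Pr[misconfigured router | latency alert, DDoS attack] ≈ 0.290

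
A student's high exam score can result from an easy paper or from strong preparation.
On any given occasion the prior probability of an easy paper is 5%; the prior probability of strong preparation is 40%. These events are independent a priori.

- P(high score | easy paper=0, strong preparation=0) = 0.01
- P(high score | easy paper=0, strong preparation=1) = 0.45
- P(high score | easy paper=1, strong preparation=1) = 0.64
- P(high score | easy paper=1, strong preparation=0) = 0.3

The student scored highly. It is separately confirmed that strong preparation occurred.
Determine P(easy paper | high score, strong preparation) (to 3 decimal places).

For the numerator, keep only easy paper=true terms: 0.64·0.05 = 0.032000
Normalizer over all consistent configurations: 0.45·0.95 + 0.64·0.05 = 0.459500
Posterior = 0.032000 / 0.459500 ≈ 0.070

P(easy paper | high score, strong preparation) ≈ 0.070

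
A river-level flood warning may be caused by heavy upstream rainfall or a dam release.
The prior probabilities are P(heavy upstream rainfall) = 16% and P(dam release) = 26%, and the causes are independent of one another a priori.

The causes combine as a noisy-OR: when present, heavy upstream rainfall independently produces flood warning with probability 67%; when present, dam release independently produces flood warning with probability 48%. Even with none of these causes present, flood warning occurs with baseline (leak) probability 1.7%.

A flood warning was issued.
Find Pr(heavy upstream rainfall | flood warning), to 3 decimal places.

Under noisy-OR, P(flood warning | causes) = 1 − (1−0.017)·∏(1−qᵢ) over the active causes.
By total probability over the 4 (heavy upstream rainfall, dam release) configurations:
  P(flood warning) = 0.017·0.84·0.74 + 0.48884·0.84·0.26 + 0.67561·0.16·0.74 + 0.831317·0.16·0.26
        = 0.010567 + 0.106763 + 0.079992 + 0.034583 = 0.231905
The terms with heavy upstream rainfall present sum to 0.114575, so
  P(heavy upstream rainfall | flood warning) = 0.114575 / 0.231905 ≈ 0.494

Pr(heavy upstream rainfall | flood warning) ≈ 0.494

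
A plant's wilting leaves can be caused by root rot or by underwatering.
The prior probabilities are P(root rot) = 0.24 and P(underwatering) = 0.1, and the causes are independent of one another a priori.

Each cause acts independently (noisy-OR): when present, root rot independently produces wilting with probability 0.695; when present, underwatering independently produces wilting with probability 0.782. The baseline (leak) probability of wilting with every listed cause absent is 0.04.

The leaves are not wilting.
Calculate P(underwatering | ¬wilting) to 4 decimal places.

Under noisy-OR, P(wilting | causes) = 1 − (1−0.04)·∏(1−qᵢ) over the active causes.
P(¬wilting) = 0.96·0.76·0.9 + 0.20928·0.76·0.1 + 0.2928·0.24·0.9 + 0.06383·0.24·0.1 = 0.656640 + 0.015905 + 0.063245 + 0.001532 = 0.737322
Restricting to configurations with underwatering present: 0.015905 + 0.001532 = 0.017437.
P(underwatering | ¬wilting) = 0.017437 / 0.737322 ≈ 0.0236

P(underwatering | ¬wilting) ≈ 0.0236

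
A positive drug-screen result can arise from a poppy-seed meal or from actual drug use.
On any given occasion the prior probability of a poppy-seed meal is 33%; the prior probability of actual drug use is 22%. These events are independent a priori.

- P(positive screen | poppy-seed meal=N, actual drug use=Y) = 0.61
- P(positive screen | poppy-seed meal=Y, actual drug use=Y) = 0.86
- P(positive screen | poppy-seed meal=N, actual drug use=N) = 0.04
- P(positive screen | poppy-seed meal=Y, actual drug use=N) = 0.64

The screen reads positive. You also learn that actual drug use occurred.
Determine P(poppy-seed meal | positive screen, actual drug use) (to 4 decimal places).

P(poppy-seed meal | positive screen, actual drug use) ≈ 0.4098

P(positive screen | actual drug use) = 0.61×0.67 + 0.86×0.33 = 0.408700 + 0.283800 = 0.692500
Restricting to configurations with poppy-seed meal present: 0.86×0.33 = 0.283800.
So P(poppy-seed meal | positive screen, actual drug use) = 0.283800/0.692500 ≈ 0.4098.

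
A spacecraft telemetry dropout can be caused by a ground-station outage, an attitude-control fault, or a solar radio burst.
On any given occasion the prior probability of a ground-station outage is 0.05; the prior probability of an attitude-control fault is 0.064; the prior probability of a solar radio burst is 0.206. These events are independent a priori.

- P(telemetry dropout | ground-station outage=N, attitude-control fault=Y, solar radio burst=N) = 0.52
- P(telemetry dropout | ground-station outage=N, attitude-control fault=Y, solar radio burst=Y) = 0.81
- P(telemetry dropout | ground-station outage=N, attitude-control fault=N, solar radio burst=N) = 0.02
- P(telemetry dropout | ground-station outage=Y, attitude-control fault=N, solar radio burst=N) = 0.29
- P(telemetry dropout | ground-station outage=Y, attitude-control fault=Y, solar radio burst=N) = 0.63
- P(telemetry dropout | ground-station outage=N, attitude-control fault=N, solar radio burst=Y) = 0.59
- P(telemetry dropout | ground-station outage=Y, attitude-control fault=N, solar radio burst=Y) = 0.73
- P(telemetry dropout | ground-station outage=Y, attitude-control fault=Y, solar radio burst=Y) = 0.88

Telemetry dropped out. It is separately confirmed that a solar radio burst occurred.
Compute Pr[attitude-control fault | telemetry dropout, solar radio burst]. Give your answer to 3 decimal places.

Weight on attitude-control fault=true, given the evidence: 0.049248 + 0.002816 = 0.052064
The normalizing constant is 0.59*0.95*0.936 + 0.81*0.95*0.064 + 0.73*0.05*0.936 + 0.88*0.05*0.064 = 0.610856
Posterior = 0.052064 / 0.610856 ≈ 0.085

Pr[attitude-control fault | telemetry dropout, solar radio burst] ≈ 0.085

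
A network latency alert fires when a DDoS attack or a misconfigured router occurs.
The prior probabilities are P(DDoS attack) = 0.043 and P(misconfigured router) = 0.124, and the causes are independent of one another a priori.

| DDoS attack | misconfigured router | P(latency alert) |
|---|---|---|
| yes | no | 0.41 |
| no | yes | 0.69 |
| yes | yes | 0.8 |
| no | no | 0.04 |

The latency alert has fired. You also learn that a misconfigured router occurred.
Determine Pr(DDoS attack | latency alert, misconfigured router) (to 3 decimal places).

Pr(DDoS attack | latency alert, misconfigured router) ≈ 0.050

Numerator (weight on configurations with DDoS attack): 0.8×0.043 = 0.034400
Normalizer over all consistent configurations: 0.69×0.957 + 0.8×0.043 = 0.694730
Posterior = 0.034400 / 0.694730 ≈ 0.050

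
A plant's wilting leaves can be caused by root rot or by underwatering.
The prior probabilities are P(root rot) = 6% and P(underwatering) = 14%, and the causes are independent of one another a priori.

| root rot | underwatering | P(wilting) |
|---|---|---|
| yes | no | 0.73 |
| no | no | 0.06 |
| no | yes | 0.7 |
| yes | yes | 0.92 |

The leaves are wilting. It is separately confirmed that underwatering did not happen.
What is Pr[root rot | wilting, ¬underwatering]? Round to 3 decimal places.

Enumerate both values of root rot and weight by the priors:
  P(wilting | ¬underwatering) = 0.06·0.94 + 0.73·0.06
        = 0.056400 + 0.043800 = 0.100200
Keeping only the root rot-present terms gives 0.043800, so
  P(root rot | wilting, ¬underwatering) = 0.043800 / 0.100200 ≈ 0.437

Pr[root rot | wilting, ¬underwatering] ≈ 0.437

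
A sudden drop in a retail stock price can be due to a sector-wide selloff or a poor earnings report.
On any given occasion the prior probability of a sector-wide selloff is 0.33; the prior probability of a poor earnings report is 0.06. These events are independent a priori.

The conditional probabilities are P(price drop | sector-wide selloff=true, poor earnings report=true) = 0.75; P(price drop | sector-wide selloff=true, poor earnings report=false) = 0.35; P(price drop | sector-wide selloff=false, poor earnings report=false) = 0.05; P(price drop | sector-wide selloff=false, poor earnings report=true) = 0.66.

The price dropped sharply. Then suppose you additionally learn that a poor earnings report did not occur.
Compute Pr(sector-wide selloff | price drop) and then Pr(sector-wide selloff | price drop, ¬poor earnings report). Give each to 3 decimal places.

Numerator (weight on configurations with sector-wide selloff): 0.108570 + 0.014850 = 0.123420
The normalizing constant is 0.05×0.67×0.94 + 0.66×0.67×0.06 + 0.35×0.33×0.94 + 0.75×0.33×0.06 = 0.181442
Posterior = 0.123420 / 0.181442 ≈ 0.680

Now also conditioning on poor earnings report≠true:
P(price drop | ¬poor earnings report) = 0.05*0.67 + 0.35*0.33 = 0.033500 + 0.115500 = 0.149000
Restricting to configurations with sector-wide selloff present: 0.35*0.33 = 0.115500.
P(sector-wide selloff | price drop, ¬poor earnings report) = 0.115500 / 0.149000 ≈ 0.775
With poor earnings report excluded, sector-wide selloff must carry more of the explanatory weight for the price drop.

Pr(sector-wide selloff | price drop) ≈ 0.680; Pr(sector-wide selloff | price drop, ¬poor earnings report) ≈ 0.775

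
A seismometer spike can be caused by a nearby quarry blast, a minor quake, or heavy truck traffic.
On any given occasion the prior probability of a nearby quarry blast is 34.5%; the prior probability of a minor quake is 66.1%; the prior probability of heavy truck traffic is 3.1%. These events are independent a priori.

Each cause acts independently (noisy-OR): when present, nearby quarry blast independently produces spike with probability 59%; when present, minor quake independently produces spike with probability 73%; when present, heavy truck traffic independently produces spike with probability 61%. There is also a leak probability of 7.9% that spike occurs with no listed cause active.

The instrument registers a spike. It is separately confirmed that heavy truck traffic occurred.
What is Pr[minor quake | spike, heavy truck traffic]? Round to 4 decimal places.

Under noisy-OR, P(spike | causes) = 1 − (1−0.079)·∏(1−qᵢ) over the active causes.
Sum P(spike|·) weighted by the priors over the 4 (nearby quarry blast, minor quake) configurations:
  P(spike | heavy truck traffic) = 0.64081*0.655*0.339 + 0.903019*0.655*0.661 + 0.852732*0.345*0.339 + 0.960238*0.345*0.661
        = 0.142289 + 0.390967 + 0.099731 + 0.218977 = 0.851964
The terms with minor quake present sum to 0.609944, so
  P(minor quake | spike, heavy truck traffic) = 0.609944 / 0.851964 ≈ 0.7159

Pr[minor quake | spike, heavy truck traffic] ≈ 0.7159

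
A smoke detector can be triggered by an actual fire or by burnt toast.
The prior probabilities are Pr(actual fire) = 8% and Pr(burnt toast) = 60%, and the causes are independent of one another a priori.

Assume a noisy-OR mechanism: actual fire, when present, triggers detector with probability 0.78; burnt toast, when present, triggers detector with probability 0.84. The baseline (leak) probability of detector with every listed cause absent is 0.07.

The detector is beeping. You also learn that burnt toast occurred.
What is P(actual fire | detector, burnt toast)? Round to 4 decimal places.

P(actual fire | detector, burnt toast) ≈ 0.0899

Under noisy-OR, P(detector | causes) = 1 − (1−0.07)·∏(1−qᵢ) over the active causes.
By total probability over both values of actual fire:
  P(detector | burnt toast) = 0.8512·0.92 + 0.967264·0.08
        = 0.783104 + 0.077381 = 0.860485
Configurations with actual fire contribute 0.077381, so
  P(actual fire | detector, burnt toast) = 0.077381 / 0.860485 ≈ 0.0899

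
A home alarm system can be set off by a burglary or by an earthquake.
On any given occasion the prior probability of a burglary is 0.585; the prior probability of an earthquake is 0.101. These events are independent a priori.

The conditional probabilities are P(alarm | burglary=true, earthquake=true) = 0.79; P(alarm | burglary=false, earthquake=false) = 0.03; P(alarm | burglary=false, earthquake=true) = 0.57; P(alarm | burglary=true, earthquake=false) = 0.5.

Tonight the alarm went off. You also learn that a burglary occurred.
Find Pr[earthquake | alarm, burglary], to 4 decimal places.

Pr[earthquake | alarm, burglary] ≈ 0.1507

Numerator (weight on configurations with earthquake): 0.79×0.101 = 0.079790
The normalizing constant is 0.5×0.899 + 0.79×0.101 = 0.529290
P(earthquake | alarm, burglary) = 0.079790/0.529290 ≈ 0.1507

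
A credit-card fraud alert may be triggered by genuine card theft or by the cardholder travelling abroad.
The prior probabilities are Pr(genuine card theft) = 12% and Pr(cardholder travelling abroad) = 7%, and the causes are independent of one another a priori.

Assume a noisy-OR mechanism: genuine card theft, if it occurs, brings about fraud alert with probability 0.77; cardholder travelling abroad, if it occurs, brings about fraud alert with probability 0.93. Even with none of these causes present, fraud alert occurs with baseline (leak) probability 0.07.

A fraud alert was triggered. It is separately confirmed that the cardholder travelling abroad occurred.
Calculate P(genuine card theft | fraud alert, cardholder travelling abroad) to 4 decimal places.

Under noisy-OR, P(fraud alert | causes) = 1 − (1−0.07)·∏(1−qᵢ) over the active causes.
P(fraud alert | cardholder travelling abroad) = 0.9349×0.88 + 0.985027×0.12 = 0.822712 + 0.118203 = 0.940915
The genuine card theft-present share is 0.985027×0.12 = 0.118203.
P(genuine card theft | fraud alert, cardholder travelling abroad) = 0.118203 / 0.940915 ≈ 0.1256

P(genuine card theft | fraud alert, cardholder travelling abroad) ≈ 0.1256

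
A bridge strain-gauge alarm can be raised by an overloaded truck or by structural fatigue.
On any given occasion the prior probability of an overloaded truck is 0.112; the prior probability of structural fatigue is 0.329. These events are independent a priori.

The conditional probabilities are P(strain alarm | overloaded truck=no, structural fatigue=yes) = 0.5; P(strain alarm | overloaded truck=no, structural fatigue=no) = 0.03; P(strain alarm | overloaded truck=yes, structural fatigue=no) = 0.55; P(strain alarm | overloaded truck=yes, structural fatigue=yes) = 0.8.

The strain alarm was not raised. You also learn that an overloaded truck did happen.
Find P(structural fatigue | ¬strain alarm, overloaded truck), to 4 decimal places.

P(¬strain alarm | overloaded truck) = 0.45·0.671 + 0.2·0.329 = 0.301950 + 0.065800 = 0.367750
Of this, 0.065800 comes from 0.2·0.329 (the structural fatigue=true cases).
So P(structural fatigue | ¬strain alarm, overloaded truck) = 0.065800/0.367750 ≈ 0.1789.

P(structural fatigue | ¬strain alarm, overloaded truck) ≈ 0.1789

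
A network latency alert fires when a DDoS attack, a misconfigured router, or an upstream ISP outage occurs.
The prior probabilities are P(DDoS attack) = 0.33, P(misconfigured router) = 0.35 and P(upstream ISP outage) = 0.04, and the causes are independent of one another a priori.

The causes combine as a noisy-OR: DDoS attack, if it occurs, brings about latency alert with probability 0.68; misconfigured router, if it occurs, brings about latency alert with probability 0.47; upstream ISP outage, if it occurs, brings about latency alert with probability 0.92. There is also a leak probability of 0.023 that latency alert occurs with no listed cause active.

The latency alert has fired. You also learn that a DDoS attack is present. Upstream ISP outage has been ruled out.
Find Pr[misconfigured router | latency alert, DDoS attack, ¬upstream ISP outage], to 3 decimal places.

Pr[misconfigured router | latency alert, DDoS attack, ¬upstream ISP outage] ≈ 0.395

Under noisy-OR, P(latency alert | causes) = 1 − (1−0.023)·∏(1−qᵢ) over the active causes.
P(latency alert | DDoS attack, ¬upstream ISP outage) = 0.68736*0.65 + 0.834301*0.35 = 0.446784 + 0.292005 = 0.738789
Restricting to configurations with misconfigured router present: 0.834301*0.35 = 0.292005.
P(misconfigured router | latency alert, DDoS attack, ¬upstream ISP outage) = 0.292005 / 0.738789 ≈ 0.395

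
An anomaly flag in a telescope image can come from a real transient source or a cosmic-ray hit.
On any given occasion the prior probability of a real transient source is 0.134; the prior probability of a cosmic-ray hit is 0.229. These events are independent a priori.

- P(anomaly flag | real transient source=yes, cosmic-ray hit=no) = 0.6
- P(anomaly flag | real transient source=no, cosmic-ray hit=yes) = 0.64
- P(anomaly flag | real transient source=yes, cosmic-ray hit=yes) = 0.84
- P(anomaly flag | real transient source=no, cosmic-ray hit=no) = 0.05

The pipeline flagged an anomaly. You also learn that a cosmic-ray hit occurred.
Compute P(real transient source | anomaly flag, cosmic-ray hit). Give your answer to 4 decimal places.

P(real transient source | anomaly flag, cosmic-ray hit) ≈ 0.1688

Numerator (weight on configurations with real transient source): 0.84*0.134 = 0.112560
The normalizing constant is 0.64*0.866 + 0.84*0.134 = 0.666800
Posterior = 0.112560 / 0.666800 ≈ 0.1688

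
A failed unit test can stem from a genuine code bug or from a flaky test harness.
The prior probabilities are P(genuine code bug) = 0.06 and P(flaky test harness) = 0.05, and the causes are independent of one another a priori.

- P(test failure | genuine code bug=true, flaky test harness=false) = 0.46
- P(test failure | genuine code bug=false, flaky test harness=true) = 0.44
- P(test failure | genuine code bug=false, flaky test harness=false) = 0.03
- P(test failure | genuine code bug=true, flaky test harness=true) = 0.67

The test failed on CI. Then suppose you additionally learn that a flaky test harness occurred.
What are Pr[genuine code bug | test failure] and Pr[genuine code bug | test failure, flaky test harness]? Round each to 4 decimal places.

P(test failure) = 0.03·0.94·0.95 + 0.44·0.94·0.05 + 0.46·0.06·0.95 + 0.67·0.06·0.05 = 0.026790 + 0.020680 + 0.026220 + 0.002010 = 0.075700
The genuine code bug-present share is 0.026220 + 0.002010 = 0.028230.
P(genuine code bug | test failure) = 0.028230 / 0.075700 ≈ 0.3729

Now also conditioning on flaky test harness=true:
For the numerator, keep only genuine code bug=true terms: 0.67·0.06 = 0.040200
Normalizer over all consistent configurations: 0.44·0.94 + 0.67·0.06 = 0.453800
P(genuine code bug | test failure, flaky test harness) = 0.040200/0.453800 ≈ 0.0886
The drop from 0.3729 to 0.0886 is the explaining-away (discounting) effect.

Pr[genuine code bug | test failure] ≈ 0.3729; Pr[genuine code bug | test failure, flaky test harness] ≈ 0.0886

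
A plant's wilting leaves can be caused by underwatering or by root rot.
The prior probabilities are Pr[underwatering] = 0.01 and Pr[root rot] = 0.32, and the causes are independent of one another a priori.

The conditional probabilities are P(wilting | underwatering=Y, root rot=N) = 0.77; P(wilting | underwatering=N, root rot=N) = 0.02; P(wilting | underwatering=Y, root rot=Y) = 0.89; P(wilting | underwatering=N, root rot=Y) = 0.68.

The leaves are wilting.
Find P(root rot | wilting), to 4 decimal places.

For the numerator, keep only root rot=true terms: 0.215424 + 0.002848 = 0.218272
Denominator P(wilting): 0.02×0.99×0.68 + 0.68×0.99×0.32 + 0.77×0.01×0.68 + 0.89×0.01×0.32 = 0.236972
P(root rot | wilting) = 0.218272/0.236972 ≈ 0.9211

P(root rot | wilting) ≈ 0.9211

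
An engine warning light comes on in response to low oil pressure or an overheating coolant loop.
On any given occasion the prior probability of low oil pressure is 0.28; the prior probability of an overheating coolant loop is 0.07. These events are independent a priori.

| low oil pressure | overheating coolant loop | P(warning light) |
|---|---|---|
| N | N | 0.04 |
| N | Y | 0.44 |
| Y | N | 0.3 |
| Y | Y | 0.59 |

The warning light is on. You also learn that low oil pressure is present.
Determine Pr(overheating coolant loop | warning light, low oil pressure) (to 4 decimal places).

Pr(overheating coolant loop | warning light, low oil pressure) ≈ 0.1289

P(warning light | low oil pressure) = 0.3*0.93 + 0.59*0.07 = 0.279000 + 0.041300 = 0.320300
Restricting to configurations with overheating coolant loop present: 0.59*0.07 = 0.041300.
P(overheating coolant loop | warning light, low oil pressure) = 0.041300 / 0.320300 ≈ 0.1289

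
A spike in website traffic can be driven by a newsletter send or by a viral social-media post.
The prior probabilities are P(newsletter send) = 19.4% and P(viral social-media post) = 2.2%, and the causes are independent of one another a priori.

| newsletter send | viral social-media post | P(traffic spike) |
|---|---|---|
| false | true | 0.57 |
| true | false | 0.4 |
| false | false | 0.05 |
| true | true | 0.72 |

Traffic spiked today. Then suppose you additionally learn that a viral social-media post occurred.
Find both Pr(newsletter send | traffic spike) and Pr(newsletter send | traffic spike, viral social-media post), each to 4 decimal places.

Pr(newsletter send | traffic spike) ≈ 0.6146; Pr(newsletter send | traffic spike, viral social-media post) ≈ 0.2331

P(traffic spike) = 0.05×0.806×0.978 + 0.57×0.806×0.022 + 0.4×0.194×0.978 + 0.72×0.194×0.022 = 0.039413 + 0.010107 + 0.075893 + 0.003073 = 0.128486
Of this, 0.078966 comes from 0.075893 + 0.003073 (the newsletter send=true cases).
Hence the posterior is 0.078966/0.128486 ≈ 0.6146.

With the extra evidence:
By total probability over both values of newsletter send:
  P(traffic spike | viral social-media post) = 0.57·0.806 + 0.72·0.194
        = 0.459420 + 0.139680 = 0.599100
The terms with newsletter send present sum to 0.139680, so
  P(newsletter send | traffic spike, viral social-media post) = 0.139680 / 0.599100 ≈ 0.2331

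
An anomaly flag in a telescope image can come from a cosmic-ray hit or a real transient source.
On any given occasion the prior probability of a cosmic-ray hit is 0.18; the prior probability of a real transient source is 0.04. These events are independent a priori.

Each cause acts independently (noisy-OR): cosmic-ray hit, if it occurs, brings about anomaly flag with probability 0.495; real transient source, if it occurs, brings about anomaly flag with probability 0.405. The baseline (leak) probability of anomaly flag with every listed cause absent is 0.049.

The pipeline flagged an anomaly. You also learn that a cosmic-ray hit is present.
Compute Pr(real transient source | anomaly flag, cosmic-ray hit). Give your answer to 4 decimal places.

Pr(real transient source | anomaly flag, cosmic-ray hit) ≈ 0.0542

Under noisy-OR, P(anomaly flag | causes) = 1 − (1−0.049)·∏(1−qᵢ) over the active causes.
P(anomaly flag | cosmic-ray hit) = 0.519745·0.96 + 0.714248·0.04 = 0.498955 + 0.028570 = 0.527525
Restricting to configurations with real transient source present: 0.714248·0.04 = 0.028570.
P(real transient source | anomaly flag, cosmic-ray hit) = 0.028570 / 0.527525 ≈ 0.0542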